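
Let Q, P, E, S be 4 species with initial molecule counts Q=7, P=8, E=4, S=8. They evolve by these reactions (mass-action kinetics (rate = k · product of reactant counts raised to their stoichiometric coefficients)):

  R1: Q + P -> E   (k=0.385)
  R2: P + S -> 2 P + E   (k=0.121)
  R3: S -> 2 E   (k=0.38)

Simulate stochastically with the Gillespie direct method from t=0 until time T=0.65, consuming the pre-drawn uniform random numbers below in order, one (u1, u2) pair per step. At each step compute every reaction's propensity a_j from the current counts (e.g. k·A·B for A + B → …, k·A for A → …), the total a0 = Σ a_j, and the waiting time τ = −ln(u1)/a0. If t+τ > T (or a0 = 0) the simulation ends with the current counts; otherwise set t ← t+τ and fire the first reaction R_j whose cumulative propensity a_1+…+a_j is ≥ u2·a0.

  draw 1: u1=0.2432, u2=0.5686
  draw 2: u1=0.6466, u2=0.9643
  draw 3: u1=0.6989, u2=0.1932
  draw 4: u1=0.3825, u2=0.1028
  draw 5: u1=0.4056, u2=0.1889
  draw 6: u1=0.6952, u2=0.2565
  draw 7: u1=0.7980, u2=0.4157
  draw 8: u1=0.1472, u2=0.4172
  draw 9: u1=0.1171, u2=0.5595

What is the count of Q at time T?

Q at T = 2

t=0.000: Q=7 P=8 E=4 S=8
Draw 1: a1=21.560, a2=7.744, a3=3.040, a0=32.344; τ=−ln(0.2432)/32.344=0.044 → t=0.044; u2·a0=0.5686·32.344=18.391 ≤ a1=21.560 → R1 fires; Q=6 P=7 E=5 S=8
Draw 2: a1=16.170, a2=6.776, a3=3.040, a0=25.986; τ=−ln(0.6466)/25.986=0.017 → t=0.060; u2·a0=0.9643·25.986=25.058; a1+a2=22.946 < 25.058 ≤ a1+…+a3=25.986 → R3 fires; Q=6 P=7 E=7 S=7
Draw 3: a1=16.170, a2=5.929, a3=2.660, a0=24.759; τ=−ln(0.6989)/24.759=0.014 → t=0.075; u2·a0=0.1932·24.759=4.783 ≤ a1=16.170 → R1 fires; Q=5 P=6 E=8 S=7
Draw 4: a1=11.550, a2=5.082, a3=2.660, a0=19.292; τ=−ln(0.3825)/19.292=0.050 → t=0.125; u2·a0=0.1028·19.292=1.983 ≤ a1=11.550 → R1 fires; Q=4 P=5 E=9 S=7
Draw 5: a1=7.700, a2=4.235, a3=2.660, a0=14.595; τ=−ln(0.4056)/14.595=0.062 → t=0.187; u2·a0=0.1889·14.595=2.757 ≤ a1=7.700 → R1 fires; Q=3 P=4 E=10 S=7
Draw 6: a1=4.620, a2=3.388, a3=2.660, a0=10.668; τ=−ln(0.6952)/10.668=0.034 → t=0.221; u2·a0=0.2565·10.668=2.736 ≤ a1=4.620 → R1 fires; Q=2 P=3 E=11 S=7
Draw 7: a1=2.310, a2=2.541, a3=2.660, a0=7.511; τ=−ln(0.7980)/7.511=0.030 → t=0.251; u2·a0=0.4157·7.511=3.122; a1=2.310 < 3.122 ≤ a1+a2=4.851 → R2 fires; Q=2 P=4 E=12 S=6
Draw 8: a1=3.080, a2=2.904, a3=2.280, a0=8.264; τ=−ln(0.1472)/8.264=0.232 → t=0.483; u2·a0=0.4172·8.264=3.448; a1=3.080 < 3.448 ≤ a1+a2=5.984 → R2 fires; Q=2 P=5 E=13 S=5
Draw 9: a1=3.850, a2=3.025, a3=1.900, a0=8.775; τ=−ln(0.1171)/8.775=0.244 → t=0.727 > T=0.65: stop.
Read off Q at T=0.65: 2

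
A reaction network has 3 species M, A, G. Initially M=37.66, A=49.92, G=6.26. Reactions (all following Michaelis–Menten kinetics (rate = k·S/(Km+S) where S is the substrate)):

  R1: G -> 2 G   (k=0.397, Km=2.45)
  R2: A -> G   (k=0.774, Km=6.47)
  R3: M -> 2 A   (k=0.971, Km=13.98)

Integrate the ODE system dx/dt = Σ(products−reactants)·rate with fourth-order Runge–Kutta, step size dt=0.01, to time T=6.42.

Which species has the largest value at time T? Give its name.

RK4 with dt=0.01: 642 steps to T=6.42. Trajectory (selected grid times):
t=0.00: M=37.66 A=49.92 G=6.26
t=0.71: M=37.16 A=50.44 G=6.95
t=1.43: M=36.65 A=50.96 G=7.66
t=2.14: M=36.15 A=51.47 G=8.36
t=2.85: M=35.66 A=51.97 G=9.07
t=3.57: M=35.16 A=52.48 G=9.80
t=4.28: M=34.66 A=52.97 G=10.51
t=4.99: M=34.17 A=53.46 G=11.23
t=5.71: M=33.68 A=53.95 G=11.97
t=6.42: M=33.19 A=54.44 G=12.69
At T=6.42: M=33.19 A=54.44 G=12.69; the largest is A.

Dominant species at T: A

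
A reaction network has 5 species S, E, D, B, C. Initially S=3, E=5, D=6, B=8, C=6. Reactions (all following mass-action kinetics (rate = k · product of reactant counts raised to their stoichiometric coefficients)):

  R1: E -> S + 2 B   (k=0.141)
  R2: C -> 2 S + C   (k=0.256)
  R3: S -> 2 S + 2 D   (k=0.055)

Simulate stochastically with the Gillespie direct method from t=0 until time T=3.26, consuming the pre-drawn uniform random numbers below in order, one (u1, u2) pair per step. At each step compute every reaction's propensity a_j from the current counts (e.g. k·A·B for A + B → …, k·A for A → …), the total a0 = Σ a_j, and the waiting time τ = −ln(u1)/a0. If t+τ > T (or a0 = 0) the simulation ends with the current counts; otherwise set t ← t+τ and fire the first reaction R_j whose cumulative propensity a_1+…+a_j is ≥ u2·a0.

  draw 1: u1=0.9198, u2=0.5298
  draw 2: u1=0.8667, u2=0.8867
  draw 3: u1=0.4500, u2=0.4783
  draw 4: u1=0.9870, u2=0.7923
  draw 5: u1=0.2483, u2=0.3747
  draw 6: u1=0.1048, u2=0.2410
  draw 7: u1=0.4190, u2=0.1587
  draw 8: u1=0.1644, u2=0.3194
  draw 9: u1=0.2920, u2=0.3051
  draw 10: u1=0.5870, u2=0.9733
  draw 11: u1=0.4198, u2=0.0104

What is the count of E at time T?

t=0.000: S=3 E=5 D=6 B=8 C=6
Draw 1: a1=0.705, a2=1.536, a3=0.165, a0=2.406; τ=−ln(0.9198)/2.406=0.035 → t=0.035; u2·a0=0.5298·2.406=1.275; a1=0.705 < 1.275 ≤ a1+a2=2.241 → R2 fires; S=5 E=5 D=6 B=8 C=6
Draw 2: a1=0.705, a2=1.536, a3=0.275, a0=2.516; τ=−ln(0.8667)/2.516=0.057 → t=0.092; u2·a0=0.8867·2.516=2.231; a1=0.705 < 2.231 ≤ a1+a2=2.241 → R2 fires; S=7 E=5 D=6 B=8 C=6
Draw 3: a1=0.705, a2=1.536, a3=0.385, a0=2.626; τ=−ln(0.4500)/2.626=0.304 → t=0.396; u2·a0=0.4783·2.626=1.256; a1=0.705 < 1.256 ≤ a1+a2=2.241 → R2 fires; S=9 E=5 D=6 B=8 C=6
Draw 4: a1=0.705, a2=1.536, a3=0.495, a0=2.736; τ=−ln(0.9870)/2.736=0.005 → t=0.400; u2·a0=0.7923·2.736=2.168; a1=0.705 < 2.168 ≤ a1+a2=2.241 → R2 fires; S=11 E=5 D=6 B=8 C=6
Draw 5: a1=0.705, a2=1.536, a3=0.605, a0=2.846; τ=−ln(0.2483)/2.846=0.490 → t=0.890; u2·a0=0.3747·2.846=1.066; a1=0.705 < 1.066 ≤ a1+a2=2.241 → R2 fires; S=13 E=5 D=6 B=8 C=6
Draw 6: a1=0.705, a2=1.536, a3=0.715, a0=2.956; τ=−ln(0.1048)/2.956=0.763 → t=1.653; u2·a0=0.2410·2.956=0.712; a1=0.705 < 0.712 ≤ a1+a2=2.241 → R2 fires; S=15 E=5 D=6 B=8 C=6
Draw 7: a1=0.705, a2=1.536, a3=0.825, a0=3.066; τ=−ln(0.4190)/3.066=0.284 → t=1.937; u2·a0=0.1587·3.066=0.487 ≤ a1=0.705 → R1 fires; S=16 E=4 D=6 B=10 C=6
Draw 8: a1=0.564, a2=1.536, a3=0.880, a0=2.980; τ=−ln(0.1644)/2.980=0.606 → t=2.543; u2·a0=0.3194·2.980=0.952; a1=0.564 < 0.952 ≤ a1+a2=2.100 → R2 fires; S=18 E=4 D=6 B=10 C=6
Draw 9: a1=0.564, a2=1.536, a3=0.990, a0=3.090; τ=−ln(0.2920)/3.090=0.398 → t=2.941; u2·a0=0.3051·3.090=0.943; a1=0.564 < 0.943 ≤ a1+a2=2.100 → R2 fires; S=20 E=4 D=6 B=10 C=6
Draw 10: a1=0.564, a2=1.536, a3=1.100, a0=3.200; τ=−ln(0.5870)/3.200=0.166 → t=3.107; u2·a0=0.9733·3.200=3.115; a1+a2=2.100 < 3.115 ≤ a1+…+a3=3.200 → R3 fires; S=21 E=4 D=8 B=10 C=6
Draw 11: a1=0.564, a2=1.536, a3=1.155, a0=3.255; τ=−ln(0.4198)/3.255=0.267 → t=3.374 > T=3.26: stop.
Read off E at T=3.26: 4

E at T = 4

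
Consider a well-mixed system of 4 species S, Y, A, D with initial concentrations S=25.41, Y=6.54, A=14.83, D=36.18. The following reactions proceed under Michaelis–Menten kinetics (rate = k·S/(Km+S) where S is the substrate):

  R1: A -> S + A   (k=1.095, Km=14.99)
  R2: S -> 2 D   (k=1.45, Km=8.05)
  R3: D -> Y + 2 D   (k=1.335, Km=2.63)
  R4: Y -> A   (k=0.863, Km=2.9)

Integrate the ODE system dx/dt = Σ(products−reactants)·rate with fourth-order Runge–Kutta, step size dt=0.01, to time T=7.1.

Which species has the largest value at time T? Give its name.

Dominant species at T: D

RK4 with dt=0.01: 710 steps to T=7.1. Trajectory (selected grid times):
t=0.00: S=25.41 Y=6.54 A=14.83 D=36.18
t=0.79: S=24.98 Y=7.05 A=15.31 D=38.90
t=1.58: S=24.55 Y=7.55 A=15.80 D=41.62
t=2.37: S=24.14 Y=8.05 A=16.29 D=44.34
t=3.16: S=23.73 Y=8.54 A=16.80 D=47.05
t=3.94: S=23.35 Y=9.02 A=17.30 D=49.72
t=4.73: S=22.96 Y=9.50 A=17.82 D=52.42
t=5.52: S=22.59 Y=9.98 A=18.35 D=55.12
t=6.31: S=22.23 Y=10.46 A=18.88 D=57.82
t=7.10: S=21.87 Y=10.93 A=19.42 D=60.50
At T=7.1: S=21.87 Y=10.93 A=19.42 D=60.50; the largest is D.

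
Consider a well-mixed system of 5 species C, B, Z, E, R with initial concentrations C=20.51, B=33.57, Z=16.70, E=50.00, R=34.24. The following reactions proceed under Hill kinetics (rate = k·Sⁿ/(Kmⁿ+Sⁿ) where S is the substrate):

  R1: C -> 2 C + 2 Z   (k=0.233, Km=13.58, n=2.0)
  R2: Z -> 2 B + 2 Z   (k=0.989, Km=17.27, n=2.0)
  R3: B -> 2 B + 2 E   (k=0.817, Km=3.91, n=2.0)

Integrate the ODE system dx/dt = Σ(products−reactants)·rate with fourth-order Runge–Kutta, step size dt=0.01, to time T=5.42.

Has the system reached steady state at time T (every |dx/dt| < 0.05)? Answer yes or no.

Steady state at T: no

RK4 with dt=0.01: 542 steps to T=5.42. Trajectory (selected grid times):
t=0.00: C=20.51 B=33.57 Z=16.70 E=50.00 R=34.24
t=0.60: C=20.61 B=34.64 Z=17.19 E=50.97 R=34.24
t=1.20: C=20.70 B=35.72 Z=17.68 E=51.94 R=34.24
t=1.81: C=20.80 B=36.84 Z=18.19 E=52.92 R=34.24
t=2.41: C=20.90 B=37.96 Z=18.71 E=53.89 R=34.24
t=3.01: C=21.00 B=39.09 Z=19.23 E=54.86 R=34.24
t=3.61: C=21.10 B=40.24 Z=19.76 E=55.83 R=34.24
t=4.22: C=21.20 B=41.43 Z=20.30 E=56.82 R=34.24
t=4.82: C=21.30 B=42.61 Z=20.85 E=57.79 R=34.24
t=5.42: C=21.40 B=43.81 Z=21.40 E=58.76 R=34.24
Rates at T: R1=0.1661, R2=0.5990, R3=0.8105
dx/dt at T (Σ net stoichiometry × rate): C=+0.1661, B=+2.0086, Z=+0.9313, E=+1.6211, R=+0.0000
Largest |dx/dt| is |+2.0086| (B) ≥ 0.05 → not steady.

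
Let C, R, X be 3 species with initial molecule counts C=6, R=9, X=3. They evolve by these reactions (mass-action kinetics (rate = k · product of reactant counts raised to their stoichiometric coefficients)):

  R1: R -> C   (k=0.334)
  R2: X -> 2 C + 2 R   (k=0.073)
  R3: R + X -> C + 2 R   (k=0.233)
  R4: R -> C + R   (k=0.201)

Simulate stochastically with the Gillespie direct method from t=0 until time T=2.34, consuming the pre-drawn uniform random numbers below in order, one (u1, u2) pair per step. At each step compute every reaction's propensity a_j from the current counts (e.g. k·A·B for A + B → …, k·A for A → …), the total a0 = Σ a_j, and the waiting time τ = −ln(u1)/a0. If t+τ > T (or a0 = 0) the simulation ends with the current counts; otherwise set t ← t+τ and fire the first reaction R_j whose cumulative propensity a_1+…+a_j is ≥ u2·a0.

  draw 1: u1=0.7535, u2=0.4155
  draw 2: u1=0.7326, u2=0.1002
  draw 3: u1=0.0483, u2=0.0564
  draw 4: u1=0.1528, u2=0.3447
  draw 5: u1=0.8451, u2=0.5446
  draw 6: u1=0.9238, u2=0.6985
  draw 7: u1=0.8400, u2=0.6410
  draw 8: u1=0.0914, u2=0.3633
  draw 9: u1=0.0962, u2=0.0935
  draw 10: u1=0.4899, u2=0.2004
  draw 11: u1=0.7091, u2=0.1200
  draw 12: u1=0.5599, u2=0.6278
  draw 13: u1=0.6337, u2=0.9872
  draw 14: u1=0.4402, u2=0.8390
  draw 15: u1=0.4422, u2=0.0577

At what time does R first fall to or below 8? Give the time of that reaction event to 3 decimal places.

t=0.000: C=6 R=9 X=3
Draw 1: a1=3.006, a2=0.219, a3=6.291, a4=1.809, a0=11.325; τ=−ln(0.7535)/11.325=0.025 → t=0.025; u2·a0=0.4155·11.325=4.706; a1+a2=3.225 < 4.706 ≤ a1+…+a3=9.516 → R3 fires; C=7 R=10 X=2
Draw 2: a1=3.340, a2=0.146, a3=4.660, a4=2.010, a0=10.156; τ=−ln(0.7326)/10.156=0.031 → t=0.056; u2·a0=0.1002·10.156=1.018 ≤ a1=3.340 → R1 fires; C=8 R=9 X=2
Draw 3: a1=3.006, a2=0.146, a3=4.194, a4=1.809, a0=9.155; τ=−ln(0.0483)/9.155=0.331 → t=0.387; u2·a0=0.0564·9.155=0.516 ≤ a1=3.006 → R1 fires; C=9 R=8 X=2
Draw 4: a1=2.672, a2=0.146, a3=3.728, a4=1.608, a0=8.154; τ=−ln(0.1528)/8.154=0.230 → t=0.617; u2·a0=0.3447·8.154=2.811; a1=2.672 < 2.811 ≤ a1+a2=2.818 → R2 fires; C=11 R=10 X=1
Draw 5: a1=3.340, a2=0.073, a3=2.330, a4=2.010, a0=7.753; τ=−ln(0.8451)/7.753=0.022 → t=0.639; u2·a0=0.5446·7.753=4.222; a1+a2=3.413 < 4.222 ≤ a1+…+a3=5.743 → R3 fires; C=12 R=11 X=0
Draw 6: a1=3.674, a2=0.000, a3=0.000, a4=2.211, a0=5.885; τ=−ln(0.9238)/5.885=0.013 → t=0.652; u2·a0=0.6985·5.885=4.111; a1+…+a3=3.674 < 4.111 ≤ a1+…+a4=5.885 → R4 fires; C=13 R=11 X=0
Draw 7: a1=3.674, a2=0.000, a3=0.000, a4=2.211, a0=5.885; τ=−ln(0.8400)/5.885=0.030 → t=0.682; u2·a0=0.6410·5.885=3.772; a1+…+a3=3.674 < 3.772 ≤ a1+…+a4=5.885 → R4 fires; C=14 R=11 X=0
Draw 8: a1=3.674, a2=0.000, a3=0.000, a4=2.211, a0=5.885; τ=−ln(0.0914)/5.885=0.407 → t=1.088; u2·a0=0.3633·5.885=2.138 ≤ a1=3.674 → R1 fires; C=15 R=10 X=0
Draw 9: a1=3.340, a2=0.000, a3=0.000, a4=2.010, a0=5.350; τ=−ln(0.0962)/5.350=0.438 → t=1.526; u2·a0=0.0935·5.350=0.500 ≤ a1=3.340 → R1 fires; C=16 R=9 X=0
Draw 10: a1=3.006, a2=0.000, a3=0.000, a4=1.809, a0=4.815; τ=−ln(0.4899)/4.815=0.148 → t=1.674; u2·a0=0.2004·4.815=0.965 ≤ a1=3.006 → R1 fires; C=17 R=8 X=0
Draw 11: a1=2.672, a2=0.000, a3=0.000, a4=1.608, a0=4.280; τ=−ln(0.7091)/4.280=0.080 → t=1.755; u2·a0=0.1200·4.280=0.514 ≤ a1=2.672 → R1 fires; C=18 R=7 X=0
Draw 12: a1=2.338, a2=0.000, a3=0.000, a4=1.407, a0=3.745; τ=−ln(0.5599)/3.745=0.155 → t=1.909; u2·a0=0.6278·3.745=2.351; a1+…+a3=2.338 < 2.351 ≤ a1+…+a4=3.745 → R4 fires; C=19 R=7 X=0
Draw 13: a1=2.338, a2=0.000, a3=0.000, a4=1.407, a0=3.745; τ=−ln(0.6337)/3.745=0.122 → t=2.031; u2·a0=0.9872·3.745=3.697; a1+…+a3=2.338 < 3.697 ≤ a1+…+a4=3.745 → R4 fires; C=20 R=7 X=0
Draw 14: a1=2.338, a2=0.000, a3=0.000, a4=1.407, a0=3.745; τ=−ln(0.4402)/3.745=0.219 → t=2.250; u2·a0=0.8390·3.745=3.142; a1+…+a3=2.338 < 3.142 ≤ a1+…+a4=3.745 → R4 fires; C=21 R=7 X=0
Draw 15: a1=2.338, a2=0.000, a3=0.000, a4=1.407, a0=3.745; τ=−ln(0.4422)/3.745=0.218 → t=2.468 > T=2.34: stop.
R first becomes ≤ 8 when it reaches 8 at the event at t=0.387.

Threshold first reached at t = 0.387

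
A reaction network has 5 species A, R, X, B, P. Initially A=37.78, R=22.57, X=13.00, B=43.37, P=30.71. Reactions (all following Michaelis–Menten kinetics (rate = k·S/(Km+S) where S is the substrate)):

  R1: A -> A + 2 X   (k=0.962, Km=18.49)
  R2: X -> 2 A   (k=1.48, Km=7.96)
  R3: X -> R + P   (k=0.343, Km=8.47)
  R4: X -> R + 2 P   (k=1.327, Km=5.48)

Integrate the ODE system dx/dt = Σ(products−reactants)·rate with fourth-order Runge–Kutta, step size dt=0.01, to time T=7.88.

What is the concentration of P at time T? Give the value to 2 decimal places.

RK4 with dt=0.01: 788 steps to T=7.88. Trajectory (selected grid times):
t=0.00: A=37.78 R=22.57 X=13.00 B=43.37 P=30.71
t=0.88: A=39.38 R=23.57 X=12.35 B=43.37 P=32.52
t=1.75: A=40.93 R=24.53 X=11.75 B=43.37 P=34.28
t=2.63: A=42.47 R=25.50 X=11.19 B=43.37 P=36.04
t=3.50: A=43.96 R=26.44 X=10.68 B=43.37 P=37.74
t=4.38: A=45.44 R=27.37 X=10.21 B=43.37 P=39.44
t=5.25: A=46.87 R=28.28 X=9.78 B=43.37 P=41.09
t=6.13: A=48.29 R=29.18 X=9.38 B=43.37 P=42.74
t=7.00: A=49.67 R=30.06 X=9.03 B=43.37 P=44.34
t=7.88: A=51.04 R=30.93 X=8.71 B=43.37 P=45.94
Read off P at T=7.88: 45.94

P at T = 45.94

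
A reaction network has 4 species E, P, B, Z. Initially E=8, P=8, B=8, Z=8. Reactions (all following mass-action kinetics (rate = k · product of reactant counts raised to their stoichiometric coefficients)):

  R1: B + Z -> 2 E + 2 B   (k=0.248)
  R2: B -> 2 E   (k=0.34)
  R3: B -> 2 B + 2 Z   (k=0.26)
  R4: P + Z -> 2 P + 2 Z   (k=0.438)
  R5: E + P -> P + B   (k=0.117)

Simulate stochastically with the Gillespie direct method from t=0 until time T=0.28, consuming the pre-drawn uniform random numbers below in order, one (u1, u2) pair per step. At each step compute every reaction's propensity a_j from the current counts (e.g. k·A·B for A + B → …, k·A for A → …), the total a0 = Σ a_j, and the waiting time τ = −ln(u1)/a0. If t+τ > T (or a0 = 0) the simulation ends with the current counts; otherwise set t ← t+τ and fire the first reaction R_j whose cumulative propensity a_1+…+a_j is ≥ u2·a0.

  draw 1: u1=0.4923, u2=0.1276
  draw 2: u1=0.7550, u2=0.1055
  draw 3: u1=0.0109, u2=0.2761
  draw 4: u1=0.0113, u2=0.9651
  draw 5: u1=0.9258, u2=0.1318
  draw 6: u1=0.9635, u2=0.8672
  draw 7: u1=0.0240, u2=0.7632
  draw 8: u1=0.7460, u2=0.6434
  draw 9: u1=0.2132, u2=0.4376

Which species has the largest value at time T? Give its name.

Dominant species at T: B

t=0.000: E=8 P=8 B=8 Z=8
Draw 1: a1=15.872, a2=2.720, a3=2.080, a4=28.032, a5=7.488, a0=56.192; τ=−ln(0.4923)/56.192=0.013 → t=0.013; u2·a0=0.1276·56.192=7.170 ≤ a1=15.872 → R1 fires; E=10 P=8 B=9 Z=7
Draw 2: a1=15.624, a2=3.060, a3=2.340, a4=24.528, a5=9.360, a0=54.912; τ=−ln(0.7550)/54.912=0.005 → t=0.018; u2·a0=0.1055·54.912=5.793 ≤ a1=15.624 → R1 fires; E=12 P=8 B=10 Z=6
Draw 3: a1=14.880, a2=3.400, a3=2.600, a4=21.024, a5=11.232, a0=53.136; τ=−ln(0.0109)/53.136=0.085 → t=0.103; u2·a0=0.2761·53.136=14.671 ≤ a1=14.880 → R1 fires; E=14 P=8 B=11 Z=5
Draw 4: a1=13.640, a2=3.740, a3=2.860, a4=17.520, a5=13.104, a0=50.864; τ=−ln(0.0113)/50.864=0.088 → t=0.191; u2·a0=0.9651·50.864=49.089; a1+…+a4=37.760 < 49.089 ≤ a1+…+a5=50.864 → R5 fires; E=13 P=8 B=12 Z=5
Draw 5: a1=14.880, a2=4.080, a3=3.120, a4=17.520, a5=12.168, a0=51.768; τ=−ln(0.9258)/51.768=0.001 → t=0.192; u2·a0=0.1318·51.768=6.823 ≤ a1=14.880 → R1 fires; E=15 P=8 B=13 Z=4
Draw 6: a1=12.896, a2=4.420, a3=3.380, a4=14.016, a5=14.040, a0=48.752; τ=−ln(0.9635)/48.752=0.001 → t=0.193; u2·a0=0.8672·48.752=42.278; a1+…+a4=34.712 < 42.278 ≤ a1+…+a5=48.752 → R5 fires; E=14 P=8 B=14 Z=4
Draw 7: a1=13.888, a2=4.760, a3=3.640, a4=14.016, a5=13.104, a0=49.408; τ=−ln(0.0240)/49.408=0.075 → t=0.269; u2·a0=0.7632·49.408=37.708; a1+…+a4=36.304 < 37.708 ≤ a1+…+a5=49.408 → R5 fires; E=13 P=8 B=15 Z=4
Draw 8: a1=14.880, a2=5.100, a3=3.900, a4=14.016, a5=12.168, a0=50.064; τ=−ln(0.7460)/50.064=0.006 → t=0.275; u2·a0=0.6434·50.064=32.211; a1+…+a3=23.880 < 32.211 ≤ a1+…+a4=37.896 → R4 fires; E=13 P=9 B=15 Z=5
Draw 9: a1=18.600, a2=5.100, a3=3.900, a4=19.710, a5=13.689, a0=60.999; τ=−ln(0.2132)/60.999=0.025 → t=0.300 > T=0.28: stop.
At T=0.28: E=13 P=9 B=15 Z=5; the largest is B.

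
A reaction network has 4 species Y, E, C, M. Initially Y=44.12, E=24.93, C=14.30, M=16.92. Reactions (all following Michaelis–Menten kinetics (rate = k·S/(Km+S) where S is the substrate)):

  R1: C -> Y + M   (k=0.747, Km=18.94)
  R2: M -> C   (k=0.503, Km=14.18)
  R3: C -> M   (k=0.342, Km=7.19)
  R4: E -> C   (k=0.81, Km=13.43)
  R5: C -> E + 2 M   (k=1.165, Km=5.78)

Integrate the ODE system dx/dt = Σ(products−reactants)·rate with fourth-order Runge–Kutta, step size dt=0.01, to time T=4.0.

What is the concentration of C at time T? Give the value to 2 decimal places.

C at T = 12.26

RK4 with dt=0.01: 400 steps to T=4.0. Trajectory (selected grid times):
t=0.00: Y=44.12 E=24.93 C=14.30 M=16.92
t=0.44: Y=44.26 E=25.06 C=14.05 M=17.77
t=0.89: Y=44.40 E=25.20 C=13.80 M=18.62
t=1.33: Y=44.54 E=25.32 C=13.56 M=19.45
t=1.78: Y=44.68 E=25.45 C=13.33 M=20.30
t=2.22: Y=44.82 E=25.57 C=13.10 M=21.11
t=2.67: Y=44.95 E=25.70 C=12.88 M=21.94
t=3.11: Y=45.08 E=25.82 C=12.67 M=22.73
t=3.56: Y=45.22 E=25.94 C=12.46 M=23.54
t=4.00: Y=45.35 E=26.05 C=12.26 M=24.33
Read off C at T=4.0: 12.26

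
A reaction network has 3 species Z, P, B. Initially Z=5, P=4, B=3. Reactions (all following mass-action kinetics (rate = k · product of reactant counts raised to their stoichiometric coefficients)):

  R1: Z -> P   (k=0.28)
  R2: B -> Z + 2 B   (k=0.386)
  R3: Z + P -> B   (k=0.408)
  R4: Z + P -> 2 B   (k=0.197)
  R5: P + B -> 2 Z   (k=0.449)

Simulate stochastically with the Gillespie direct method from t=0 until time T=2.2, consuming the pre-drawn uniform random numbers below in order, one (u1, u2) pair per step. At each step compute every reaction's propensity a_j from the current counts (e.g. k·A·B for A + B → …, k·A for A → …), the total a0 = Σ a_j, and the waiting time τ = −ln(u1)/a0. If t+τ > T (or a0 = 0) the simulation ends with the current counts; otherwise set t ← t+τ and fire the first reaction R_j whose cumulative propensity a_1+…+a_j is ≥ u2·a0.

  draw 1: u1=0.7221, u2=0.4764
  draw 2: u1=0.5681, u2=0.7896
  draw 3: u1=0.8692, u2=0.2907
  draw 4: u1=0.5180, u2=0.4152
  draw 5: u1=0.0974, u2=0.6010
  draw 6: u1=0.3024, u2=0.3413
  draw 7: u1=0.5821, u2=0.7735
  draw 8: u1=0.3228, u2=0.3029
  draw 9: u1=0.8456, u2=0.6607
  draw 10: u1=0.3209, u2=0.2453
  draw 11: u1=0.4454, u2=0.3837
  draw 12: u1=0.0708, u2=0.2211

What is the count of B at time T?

t=0.000: Z=5 P=4 B=3
Draw 1: a1=1.400, a2=1.158, a3=8.160, a4=3.940, a5=5.388, a0=20.046; τ=−ln(0.7221)/20.046=0.016 → t=0.016; u2·a0=0.4764·20.046=9.550; a1+a2=2.558 < 9.550 ≤ a1+…+a3=10.718 → R3 fires; Z=4 P=3 B=4
Draw 2: a1=1.120, a2=1.544, a3=4.896, a4=2.364, a5=5.388, a0=15.312; τ=−ln(0.5681)/15.312=0.037 → t=0.053; u2·a0=0.7896·15.312=12.090; a1+…+a4=9.924 < 12.090 ≤ a1+…+a5=15.312 → R5 fires; Z=6 P=2 B=3
Draw 3: a1=1.680, a2=1.158, a3=4.896, a4=2.364, a5=2.694, a0=12.792; τ=−ln(0.8692)/12.792=0.011 → t=0.064; u2·a0=0.2907·12.792=3.719; a1+a2=2.838 < 3.719 ≤ a1+…+a3=7.734 → R3 fires; Z=5 P=1 B=4
Draw 4: a1=1.400, a2=1.544, a3=2.040, a4=0.985, a5=1.796, a0=7.765; τ=−ln(0.5180)/7.765=0.085 → t=0.149; u2·a0=0.4152·7.765=3.224; a1+a2=2.944 < 3.224 ≤ a1+…+a3=4.984 → R3 fires; Z=4 P=0 B=5
Draw 5: a1=1.120, a2=1.930, a3=0.000, a4=0.000, a5=0.000, a0=3.050; τ=−ln(0.0974)/3.050=0.764 → t=0.912; u2·a0=0.6010·3.050=1.833; a1=1.120 < 1.833 ≤ a1+a2=3.050 → R2 fires; Z=5 P=0 B=6
Draw 6: a1=1.400, a2=2.316, a3=0.000, a4=0.000, a5=0.000, a0=3.716; τ=−ln(0.3024)/3.716=0.322 → t=1.234; u2·a0=0.3413·3.716=1.268 ≤ a1=1.400 → R1 fires; Z=4 P=1 B=6
Draw 7: a1=1.120, a2=2.316, a3=1.632, a4=0.788, a5=2.694, a0=8.550; τ=−ln(0.5821)/8.550=0.063 → t=1.298; u2·a0=0.7735·8.550=6.613; a1+…+a4=5.856 < 6.613 ≤ a1+…+a5=8.550 → R5 fires; Z=6 P=0 B=5
Draw 8: a1=1.680, a2=1.930, a3=0.000, a4=0.000, a5=0.000, a0=3.610; τ=−ln(0.3228)/3.610=0.313 → t=1.611; u2·a0=0.3029·3.610=1.093 ≤ a1=1.680 → R1 fires; Z=5 P=1 B=5
Draw 9: a1=1.400, a2=1.930, a3=2.040, a4=0.985, a5=2.245, a0=8.600; τ=−ln(0.8456)/8.600=0.020 → t=1.630; u2·a0=0.6607·8.600=5.682; a1+…+a3=5.370 < 5.682 ≤ a1+…+a4=6.355 → R4 fires; Z=4 P=0 B=7
Draw 10: a1=1.120, a2=2.702, a3=0.000, a4=0.000, a5=0.000, a0=3.822; τ=−ln(0.3209)/3.822=0.297 → t=1.928; u2·a0=0.2453·3.822=0.938 ≤ a1=1.120 → R1 fires; Z=3 P=1 B=7
Draw 11: a1=0.840, a2=2.702, a3=1.224, a4=0.591, a5=3.143, a0=8.500; τ=−ln(0.4454)/8.500=0.095 → t=2.023; u2·a0=0.3837·8.500=3.261; a1=0.840 < 3.261 ≤ a1+a2=3.542 → R2 fires; Z=4 P=1 B=8
Draw 12: a1=1.120, a2=3.088, a3=1.632, a4=0.788, a5=3.592, a0=10.220; τ=−ln(0.0708)/10.220=0.259 → t=2.282 > T=2.2: stop.
Read off B at T=2.2: 8

B at T = 8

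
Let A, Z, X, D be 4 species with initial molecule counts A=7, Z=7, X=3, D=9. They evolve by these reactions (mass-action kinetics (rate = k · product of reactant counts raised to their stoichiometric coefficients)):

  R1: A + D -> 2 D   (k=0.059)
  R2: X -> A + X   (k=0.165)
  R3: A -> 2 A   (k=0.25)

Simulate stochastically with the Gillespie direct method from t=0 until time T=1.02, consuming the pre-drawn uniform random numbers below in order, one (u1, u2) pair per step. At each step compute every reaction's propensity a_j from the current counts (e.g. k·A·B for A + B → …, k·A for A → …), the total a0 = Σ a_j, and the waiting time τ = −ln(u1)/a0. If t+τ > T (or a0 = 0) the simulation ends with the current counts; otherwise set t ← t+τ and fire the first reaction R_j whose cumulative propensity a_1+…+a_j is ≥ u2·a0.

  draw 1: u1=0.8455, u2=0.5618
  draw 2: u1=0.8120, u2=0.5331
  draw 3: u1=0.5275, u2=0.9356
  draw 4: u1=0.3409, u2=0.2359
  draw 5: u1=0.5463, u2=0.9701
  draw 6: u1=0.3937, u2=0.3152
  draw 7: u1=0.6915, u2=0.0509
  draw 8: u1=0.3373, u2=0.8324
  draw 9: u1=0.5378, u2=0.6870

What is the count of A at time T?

A at T = 5

t=0.000: A=7 Z=7 X=3 D=9
Draw 1: a1=3.717, a2=0.495, a3=1.750, a0=5.962; τ=−ln(0.8455)/5.962=0.028 → t=0.028; u2·a0=0.5618·5.962=3.349 ≤ a1=3.717 → R1 fires; A=6 Z=7 X=3 D=10
Draw 2: a1=3.540, a2=0.495, a3=1.500, a0=5.535; τ=−ln(0.8120)/5.535=0.038 → t=0.066; u2·a0=0.5331·5.535=2.951 ≤ a1=3.540 → R1 fires; A=5 Z=7 X=3 D=11
Draw 3: a1=3.245, a2=0.495, a3=1.250, a0=4.990; τ=−ln(0.5275)/4.990=0.128 → t=0.194; u2·a0=0.9356·4.990=4.669; a1+a2=3.740 < 4.669 ≤ a1+…+a3=4.990 → R3 fires; A=6 Z=7 X=3 D=11
Draw 4: a1=3.894, a2=0.495, a3=1.500, a0=5.889; τ=−ln(0.3409)/5.889=0.183 → t=0.377; u2·a0=0.2359·5.889=1.389 ≤ a1=3.894 → R1 fires; A=5 Z=7 X=3 D=12
Draw 5: a1=3.540, a2=0.495, a3=1.250, a0=5.285; τ=−ln(0.5463)/5.285=0.114 → t=0.491; u2·a0=0.9701·5.285=5.127; a1+a2=4.035 < 5.127 ≤ a1+…+a3=5.285 → R3 fires; A=6 Z=7 X=3 D=12
Draw 6: a1=4.248, a2=0.495, a3=1.500, a0=6.243; τ=−ln(0.3937)/6.243=0.149 → t=0.640; u2·a0=0.3152·6.243=1.968 ≤ a1=4.248 → R1 fires; A=5 Z=7 X=3 D=13
Draw 7: a1=3.835, a2=0.495, a3=1.250, a0=5.580; τ=−ln(0.6915)/5.580=0.066 → t=0.707; u2·a0=0.0509·5.580=0.284 ≤ a1=3.835 → R1 fires; A=4 Z=7 X=3 D=14
Draw 8: a1=3.304, a2=0.495, a3=1.000, a0=4.799; τ=−ln(0.3373)/4.799=0.226 → t=0.933; u2·a0=0.8324·4.799=3.995; a1+a2=3.799 < 3.995 ≤ a1+…+a3=4.799 → R3 fires; A=5 Z=7 X=3 D=14
Draw 9: a1=4.130, a2=0.495, a3=1.250, a0=5.875; τ=−ln(0.5378)/5.875=0.106 → t=1.039 > T=1.02: stop.
Read off A at T=1.02: 5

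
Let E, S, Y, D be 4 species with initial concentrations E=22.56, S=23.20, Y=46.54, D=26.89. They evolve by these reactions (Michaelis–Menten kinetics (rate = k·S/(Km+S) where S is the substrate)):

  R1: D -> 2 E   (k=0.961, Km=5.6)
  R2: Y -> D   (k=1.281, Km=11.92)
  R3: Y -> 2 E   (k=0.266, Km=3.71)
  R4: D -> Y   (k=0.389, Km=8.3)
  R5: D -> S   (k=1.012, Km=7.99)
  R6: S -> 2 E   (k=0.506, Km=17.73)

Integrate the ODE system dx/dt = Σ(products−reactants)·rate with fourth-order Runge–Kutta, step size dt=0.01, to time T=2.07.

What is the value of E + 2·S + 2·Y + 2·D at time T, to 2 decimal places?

Check how each reaction changes W = E + 2·S + 2·Y + 2·D (weight of products minus weight of reactants):
R1: D -> 2 E: (1·2) − (2·1) = 2 − 2 = 0
R2: Y -> D: (2·1) − (2·1) = 2 − 2 = 0
R3: Y -> 2 E: (1·2) − (2·1) = 2 − 2 = 0
R4: D -> Y: (2·1) − (2·1) = 2 − 2 = 0
R5: D -> S: (2·1) − (2·1) = 2 − 2 = 0
R6: S -> 2 E: (1·2) − (2·1) = 2 − 2 = 0
Every reaction leaves W unchanged, so W is conserved and no simulation is needed: W(T) = W(0) = 22.56 + 2·23.20 + 2·46.54 + 2·26.89 = 215.82

Value at T = 215.82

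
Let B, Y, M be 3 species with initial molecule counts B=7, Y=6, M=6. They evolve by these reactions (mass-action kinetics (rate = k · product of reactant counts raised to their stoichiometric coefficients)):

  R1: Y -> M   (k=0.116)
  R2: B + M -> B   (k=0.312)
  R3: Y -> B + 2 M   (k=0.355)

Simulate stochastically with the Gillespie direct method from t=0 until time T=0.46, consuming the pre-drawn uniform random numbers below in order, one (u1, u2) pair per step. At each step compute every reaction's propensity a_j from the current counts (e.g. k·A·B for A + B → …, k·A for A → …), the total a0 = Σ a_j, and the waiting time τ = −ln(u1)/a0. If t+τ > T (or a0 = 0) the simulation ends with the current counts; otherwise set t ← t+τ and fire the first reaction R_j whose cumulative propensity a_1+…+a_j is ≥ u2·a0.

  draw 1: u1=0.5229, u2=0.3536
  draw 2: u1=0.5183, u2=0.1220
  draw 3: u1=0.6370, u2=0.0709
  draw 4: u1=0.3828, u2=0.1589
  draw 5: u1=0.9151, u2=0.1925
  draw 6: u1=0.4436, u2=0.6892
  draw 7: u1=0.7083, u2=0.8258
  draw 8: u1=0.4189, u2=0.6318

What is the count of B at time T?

t=0.000: B=7 Y=6 M=6
Draw 1: a1=0.696, a2=13.104, a3=2.130, a0=15.930; τ=−ln(0.5229)/15.930=0.041 → t=0.041; u2·a0=0.3536·15.930=5.633; a1=0.696 < 5.633 ≤ a1+a2=13.800 → R2 fires; B=7 Y=6 M=5
Draw 2: a1=0.696, a2=10.920, a3=2.130, a0=13.746; τ=−ln(0.5183)/13.746=0.048 → t=0.089; u2·a0=0.1220·13.746=1.677; a1=0.696 < 1.677 ≤ a1+a2=11.616 → R2 fires; B=7 Y=6 M=4
Draw 3: a1=0.696, a2=8.736, a3=2.130, a0=11.562; τ=−ln(0.6370)/11.562=0.039 → t=0.128; u2·a0=0.0709·11.562=0.820; a1=0.696 < 0.820 ≤ a1+a2=9.432 → R2 fires; B=7 Y=6 M=3
Draw 4: a1=0.696, a2=6.552, a3=2.130, a0=9.378; τ=−ln(0.3828)/9.378=0.102 → t=0.230; u2·a0=0.1589·9.378=1.490; a1=0.696 < 1.490 ≤ a1+a2=7.248 → R2 fires; B=7 Y=6 M=2
Draw 5: a1=0.696, a2=4.368, a3=2.130, a0=7.194; τ=−ln(0.9151)/7.194=0.012 → t=0.242; u2·a0=0.1925·7.194=1.385; a1=0.696 < 1.385 ≤ a1+a2=5.064 → R2 fires; B=7 Y=6 M=1
Draw 6: a1=0.696, a2=2.184, a3=2.130, a0=5.010; τ=−ln(0.4436)/5.010=0.162 → t=0.404; u2·a0=0.6892·5.010=3.453; a1+a2=2.880 < 3.453 ≤ a1+…+a3=5.010 → R3 fires; B=8 Y=5 M=3
Draw 7: a1=0.580, a2=7.488, a3=1.775, a0=9.843; τ=−ln(0.7083)/9.843=0.035 → t=0.440; u2·a0=0.8258·9.843=8.128; a1+a2=8.068 < 8.128 ≤ a1+…+a3=9.843 → R3 fires; B=9 Y=4 M=5
Draw 8: a1=0.464, a2=14.040, a3=1.420, a0=15.924; τ=−ln(0.4189)/15.924=0.055 → t=0.494 > T=0.46: stop.
Read off B at T=0.46: 9

B at T = 9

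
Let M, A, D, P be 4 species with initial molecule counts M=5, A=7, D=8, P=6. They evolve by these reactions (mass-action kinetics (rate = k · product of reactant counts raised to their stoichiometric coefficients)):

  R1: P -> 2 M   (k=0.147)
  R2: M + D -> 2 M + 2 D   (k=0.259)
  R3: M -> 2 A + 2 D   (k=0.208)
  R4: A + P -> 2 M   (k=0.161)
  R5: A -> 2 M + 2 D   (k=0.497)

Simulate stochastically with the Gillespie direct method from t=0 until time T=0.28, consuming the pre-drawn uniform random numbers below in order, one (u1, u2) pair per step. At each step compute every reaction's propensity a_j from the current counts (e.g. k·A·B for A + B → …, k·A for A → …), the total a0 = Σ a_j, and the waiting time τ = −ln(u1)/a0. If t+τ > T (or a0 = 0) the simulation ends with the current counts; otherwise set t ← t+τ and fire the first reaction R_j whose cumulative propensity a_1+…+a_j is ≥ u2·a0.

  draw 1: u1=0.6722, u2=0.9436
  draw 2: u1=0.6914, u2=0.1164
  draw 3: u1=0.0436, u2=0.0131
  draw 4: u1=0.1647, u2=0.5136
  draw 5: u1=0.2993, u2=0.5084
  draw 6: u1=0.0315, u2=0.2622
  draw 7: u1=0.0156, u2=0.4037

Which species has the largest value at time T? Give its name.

Dominant species at T: D

t=0.000: M=5 A=7 D=8 P=6
Draw 1: a1=0.882, a2=10.360, a3=1.040, a4=6.762, a5=3.479, a0=22.523; τ=−ln(0.6722)/22.523=0.018 → t=0.018; u2·a0=0.9436·22.523=21.253; a1+…+a4=19.044 < 21.253 ≤ a1+…+a5=22.523 → R5 fires; M=7 A=6 D=10 P=6
Draw 2: a1=0.882, a2=18.130, a3=1.456, a4=5.796, a5=2.982, a0=29.246; τ=−ln(0.6914)/29.246=0.013 → t=0.030; u2·a0=0.1164·29.246=3.404; a1=0.882 < 3.404 ≤ a1+a2=19.012 → R2 fires; M=8 A=6 D=11 P=6
Draw 3: a1=0.882, a2=22.792, a3=1.664, a4=5.796, a5=2.982, a0=34.116; τ=−ln(0.0436)/34.116=0.092 → t=0.122; u2·a0=0.0131·34.116=0.447 ≤ a1=0.882 → R1 fires; M=10 A=6 D=11 P=5
Draw 4: a1=0.735, a2=28.490, a3=2.080, a4=4.830, a5=2.982, a0=39.117; τ=−ln(0.1647)/39.117=0.046 → t=0.168; u2·a0=0.5136·39.117=20.090; a1=0.735 < 20.090 ≤ a1+a2=29.225 → R2 fires; M=11 A=6 D=12 P=5
Draw 5: a1=0.735, a2=34.188, a3=2.288, a4=4.830, a5=2.982, a0=45.023; τ=−ln(0.2993)/45.023=0.027 → t=0.195; u2·a0=0.5084·45.023=22.890; a1=0.735 < 22.890 ≤ a1+a2=34.923 → R2 fires; M=12 A=6 D=13 P=5
Draw 6: a1=0.735, a2=40.404, a3=2.496, a4=4.830, a5=2.982, a0=51.447; τ=−ln(0.0315)/51.447=0.067 → t=0.262; u2·a0=0.2622·51.447=13.489; a1=0.735 < 13.489 ≤ a1+a2=41.139 → R2 fires; M=13 A=6 D=14 P=5
Draw 7: a1=0.735, a2=47.138, a3=2.704, a4=4.830, a5=2.982, a0=58.389; τ=−ln(0.0156)/58.389=0.071 → t=0.333 > T=0.28: stop.
At T=0.28: M=13 A=6 D=14 P=5; the largest is D.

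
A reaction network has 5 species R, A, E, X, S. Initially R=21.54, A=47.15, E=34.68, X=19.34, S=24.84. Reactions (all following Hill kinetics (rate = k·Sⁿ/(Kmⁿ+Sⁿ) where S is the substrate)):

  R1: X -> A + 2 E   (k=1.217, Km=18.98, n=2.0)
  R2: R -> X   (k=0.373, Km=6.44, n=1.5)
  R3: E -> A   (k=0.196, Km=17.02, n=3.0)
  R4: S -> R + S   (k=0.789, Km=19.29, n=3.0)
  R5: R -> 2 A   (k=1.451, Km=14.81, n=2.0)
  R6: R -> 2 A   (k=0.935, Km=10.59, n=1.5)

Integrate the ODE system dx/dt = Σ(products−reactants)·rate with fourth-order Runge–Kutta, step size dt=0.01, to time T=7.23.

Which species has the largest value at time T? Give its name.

Dominant species at T: A

RK4 with dt=0.01: 723 steps to T=7.23. Trajectory (selected grid times):
t=0.00: R=21.54 A=47.15 E=34.68 X=19.34 S=24.84
t=0.80: R=20.39 A=50.43 E=35.53 X=19.10 S=24.84
t=1.61: R=19.27 A=53.67 E=36.37 X=18.86 S=24.84
t=2.41: R=18.21 A=56.77 E=37.19 X=18.63 S=24.84
t=3.21: R=17.20 A=59.78 E=37.99 X=18.40 S=24.84
t=4.02: R=16.23 A=62.72 E=38.80 X=18.17 S=24.84
t=4.82: R=15.33 A=65.53 E=39.58 X=17.94 S=24.84
t=5.62: R=14.47 A=68.23 E=40.34 X=17.72 S=24.84
t=6.43: R=13.66 A=70.87 E=41.11 X=17.50 S=24.84
t=7.23: R=12.92 A=73.37 E=41.85 X=17.27 S=24.84
At T=7.23: R=12.92 A=73.37 E=41.85 X=17.27 S=24.84; the largest is A.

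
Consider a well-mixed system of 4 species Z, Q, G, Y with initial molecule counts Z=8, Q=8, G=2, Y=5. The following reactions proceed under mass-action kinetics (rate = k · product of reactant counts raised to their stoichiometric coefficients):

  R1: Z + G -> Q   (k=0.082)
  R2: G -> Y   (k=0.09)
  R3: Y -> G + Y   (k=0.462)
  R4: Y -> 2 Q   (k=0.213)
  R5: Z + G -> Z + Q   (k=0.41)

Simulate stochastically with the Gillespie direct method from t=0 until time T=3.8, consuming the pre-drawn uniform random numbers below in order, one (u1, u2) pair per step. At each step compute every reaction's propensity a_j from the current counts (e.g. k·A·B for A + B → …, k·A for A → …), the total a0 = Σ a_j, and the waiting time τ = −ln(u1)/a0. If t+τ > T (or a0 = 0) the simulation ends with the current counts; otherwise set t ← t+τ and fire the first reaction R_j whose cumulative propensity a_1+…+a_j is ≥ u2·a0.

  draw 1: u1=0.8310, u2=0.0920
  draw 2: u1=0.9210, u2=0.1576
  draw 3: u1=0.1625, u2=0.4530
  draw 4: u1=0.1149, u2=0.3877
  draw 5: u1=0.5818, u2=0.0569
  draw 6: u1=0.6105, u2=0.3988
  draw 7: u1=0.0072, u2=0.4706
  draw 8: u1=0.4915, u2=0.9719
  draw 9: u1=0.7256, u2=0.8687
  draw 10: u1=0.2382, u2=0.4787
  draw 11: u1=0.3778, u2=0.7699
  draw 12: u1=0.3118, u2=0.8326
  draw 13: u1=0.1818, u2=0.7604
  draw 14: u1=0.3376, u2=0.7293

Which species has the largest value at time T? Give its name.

t=0.000: Z=8 Q=8 G=2 Y=5
Draw 1: a1=1.312, a2=0.180, a3=2.310, a4=1.065, a5=6.560, a0=11.427; τ=−ln(0.8310)/11.427=0.016 → t=0.016; u2·a0=0.0920·11.427=1.051 ≤ a1=1.312 → R1 fires; Z=7 Q=9 G=1 Y=5
Draw 2: a1=0.574, a2=0.090, a3=2.310, a4=1.065, a5=2.870, a0=6.909; τ=−ln(0.9210)/6.909=0.012 → t=0.028; u2·a0=0.1576·6.909=1.089; a1+a2=0.664 < 1.089 ≤ a1+…+a3=2.974 → R3 fires; Z=7 Q=9 G=2 Y=5
Draw 3: a1=1.148, a2=0.180, a3=2.310, a4=1.065, a5=5.740, a0=10.443; τ=−ln(0.1625)/10.443=0.174 → t=0.202; u2·a0=0.4530·10.443=4.731; a1+…+a4=4.703 < 4.731 ≤ a1+…+a5=10.443 → R5 fires; Z=7 Q=10 G=1 Y=5
Draw 4: a1=0.574, a2=0.090, a3=2.310, a4=1.065, a5=2.870, a0=6.909; τ=−ln(0.1149)/6.909=0.313 → t=0.515; u2·a0=0.3877·6.909=2.679; a1+a2=0.664 < 2.679 ≤ a1+…+a3=2.974 → R3 fires; Z=7 Q=10 G=2 Y=5
Draw 5: a1=1.148, a2=0.180, a3=2.310, a4=1.065, a5=5.740, a0=10.443; τ=−ln(0.5818)/10.443=0.052 → t=0.567; u2·a0=0.0569·10.443=0.594 ≤ a1=1.148 → R1 fires; Z=6 Q=11 G=1 Y=5
Draw 6: a1=0.492, a2=0.090, a3=2.310, a4=1.065, a5=2.460, a0=6.417; τ=−ln(0.6105)/6.417=0.077 → t=0.644; u2·a0=0.3988·6.417=2.559; a1+a2=0.582 < 2.559 ≤ a1+…+a3=2.892 → R3 fires; Z=6 Q=11 G=2 Y=5
Draw 7: a1=0.984, a2=0.180, a3=2.310, a4=1.065, a5=4.920, a0=9.459; τ=−ln(0.0072)/9.459=0.522 → t=1.166; u2·a0=0.4706·9.459=4.451; a1+…+a3=3.474 < 4.451 ≤ a1+…+a4=4.539 → R4 fires; Z=6 Q=13 G=2 Y=4
Draw 8: a1=0.984, a2=0.180, a3=1.848, a4=0.852, a5=4.920, a0=8.784; τ=−ln(0.4915)/8.784=0.081 → t=1.246; u2·a0=0.9719·8.784=8.537; a1+…+a4=3.864 < 8.537 ≤ a1+…+a5=8.784 → R5 fires; Z=6 Q=14 G=1 Y=4
Draw 9: a1=0.492, a2=0.090, a3=1.848, a4=0.852, a5=2.460, a0=5.742; τ=−ln(0.7256)/5.742=0.056 → t=1.302; u2·a0=0.8687·5.742=4.988; a1+…+a4=3.282 < 4.988 ≤ a1+…+a5=5.742 → R5 fires; Z=6 Q=15 G=0 Y=4
Draw 10: a1=0.000, a2=0.000, a3=1.848, a4=0.852, a5=0.000, a0=2.700; τ=−ln(0.2382)/2.700=0.531 → t=1.834; u2·a0=0.4787·2.700=1.292; a1+a2=0.000 < 1.292 ≤ a1+…+a3=1.848 → R3 fires; Z=6 Q=15 G=1 Y=4
Draw 11: a1=0.492, a2=0.090, a3=1.848, a4=0.852, a5=2.460, a0=5.742; τ=−ln(0.3778)/5.742=0.170 → t=2.003; u2·a0=0.7699·5.742=4.421; a1+…+a4=3.282 < 4.421 ≤ a1+…+a5=5.742 → R5 fires; Z=6 Q=16 G=0 Y=4
Draw 12: a1=0.000, a2=0.000, a3=1.848, a4=0.852, a5=0.000, a0=2.700; τ=−ln(0.3118)/2.700=0.432 → t=2.435; u2·a0=0.8326·2.700=2.248; a1+…+a3=1.848 < 2.248 ≤ a1+…+a4=2.700 → R4 fires; Z=6 Q=18 G=0 Y=3
Draw 13: a1=0.000, a2=0.000, a3=1.386, a4=0.639, a5=0.000, a0=2.025; τ=−ln(0.1818)/2.025=0.842 → t=3.277; u2·a0=0.7604·2.025=1.540; a1+…+a3=1.386 < 1.540 ≤ a1+…+a4=2.025 → R4 fires; Z=6 Q=20 G=0 Y=2
Draw 14: a1=0.000, a2=0.000, a3=0.924, a4=0.426, a5=0.000, a0=1.350; τ=−ln(0.3376)/1.350=0.804 → t=4.081 > T=3.8: stop.
At T=3.8: Z=6 Q=20 G=0 Y=2; the largest is Q.

Dominant species at T: Q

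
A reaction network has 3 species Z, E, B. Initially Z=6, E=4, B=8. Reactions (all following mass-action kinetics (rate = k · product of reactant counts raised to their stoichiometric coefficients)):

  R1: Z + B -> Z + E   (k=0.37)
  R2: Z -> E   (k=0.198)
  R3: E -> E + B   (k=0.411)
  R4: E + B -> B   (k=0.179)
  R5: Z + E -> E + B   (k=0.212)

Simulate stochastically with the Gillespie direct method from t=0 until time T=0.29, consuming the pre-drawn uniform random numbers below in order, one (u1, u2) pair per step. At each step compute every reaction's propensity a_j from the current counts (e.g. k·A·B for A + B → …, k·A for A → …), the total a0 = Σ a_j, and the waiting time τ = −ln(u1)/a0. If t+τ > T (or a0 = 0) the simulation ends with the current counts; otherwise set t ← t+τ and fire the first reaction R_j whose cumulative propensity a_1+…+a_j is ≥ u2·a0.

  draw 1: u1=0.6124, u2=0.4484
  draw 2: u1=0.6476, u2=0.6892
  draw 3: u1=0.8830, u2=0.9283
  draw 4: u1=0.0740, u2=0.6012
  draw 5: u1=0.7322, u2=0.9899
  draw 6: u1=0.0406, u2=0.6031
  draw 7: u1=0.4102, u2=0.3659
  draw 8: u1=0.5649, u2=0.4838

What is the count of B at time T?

t=0.000: Z=6 E=4 B=8
Draw 1: a1=17.760, a2=1.188, a3=1.644, a4=5.728, a5=5.088, a0=31.408; τ=−ln(0.6124)/31.408=0.016 → t=0.016; u2·a0=0.4484·31.408=14.083 ≤ a1=17.760 → R1 fires; Z=6 E=5 B=7
Draw 2: a1=15.540, a2=1.188, a3=2.055, a4=6.265, a5=6.360, a0=31.408; τ=−ln(0.6476)/31.408=0.014 → t=0.029; u2·a0=0.6892·31.408=21.646; a1+…+a3=18.783 < 21.646 ≤ a1+…+a4=25.048 → R4 fires; Z=6 E=4 B=7
Draw 3: a1=15.540, a2=1.188, a3=1.644, a4=5.012, a5=5.088, a0=28.472; τ=−ln(0.8830)/28.472=0.004 → t=0.034; u2·a0=0.9283·28.472=26.431; a1+…+a4=23.384 < 26.431 ≤ a1+…+a5=28.472 → R5 fires; Z=5 E=4 B=8
Draw 4: a1=14.800, a2=0.990, a3=1.644, a4=5.728, a5=4.240, a0=27.402; τ=−ln(0.0740)/27.402=0.095 → t=0.129; u2·a0=0.6012·27.402=16.474; a1+a2=15.790 < 16.474 ≤ a1+…+a3=17.434 → R3 fires; Z=5 E=4 B=9
Draw 5: a1=16.650, a2=0.990, a3=1.644, a4=6.444, a5=4.240, a0=29.968; τ=−ln(0.7322)/29.968=0.010 → t=0.139; u2·a0=0.9899·29.968=29.665; a1+…+a4=25.728 < 29.665 ≤ a1+…+a5=29.968 → R5 fires; Z=4 E=4 B=10
Draw 6: a1=14.800, a2=0.792, a3=1.644, a4=7.160, a5=3.392, a0=27.788; τ=−ln(0.0406)/27.788=0.115 → t=0.255; u2·a0=0.6031·27.788=16.759; a1+a2=15.592 < 16.759 ≤ a1+…+a3=17.236 → R3 fires; Z=4 E=4 B=11
Draw 7: a1=16.280, a2=0.792, a3=1.644, a4=7.876, a5=3.392, a0=29.984; τ=−ln(0.4102)/29.984=0.030 → t=0.284; u2·a0=0.3659·29.984=10.971 ≤ a1=16.280 → R1 fires; Z=4 E=5 B=10
Draw 8: a1=14.800, a2=0.792, a3=2.055, a4=8.950, a5=4.240, a0=30.837; τ=−ln(0.5649)/30.837=0.019 → t=0.303 > T=0.29: stop.
Read off B at T=0.29: 10

B at T = 10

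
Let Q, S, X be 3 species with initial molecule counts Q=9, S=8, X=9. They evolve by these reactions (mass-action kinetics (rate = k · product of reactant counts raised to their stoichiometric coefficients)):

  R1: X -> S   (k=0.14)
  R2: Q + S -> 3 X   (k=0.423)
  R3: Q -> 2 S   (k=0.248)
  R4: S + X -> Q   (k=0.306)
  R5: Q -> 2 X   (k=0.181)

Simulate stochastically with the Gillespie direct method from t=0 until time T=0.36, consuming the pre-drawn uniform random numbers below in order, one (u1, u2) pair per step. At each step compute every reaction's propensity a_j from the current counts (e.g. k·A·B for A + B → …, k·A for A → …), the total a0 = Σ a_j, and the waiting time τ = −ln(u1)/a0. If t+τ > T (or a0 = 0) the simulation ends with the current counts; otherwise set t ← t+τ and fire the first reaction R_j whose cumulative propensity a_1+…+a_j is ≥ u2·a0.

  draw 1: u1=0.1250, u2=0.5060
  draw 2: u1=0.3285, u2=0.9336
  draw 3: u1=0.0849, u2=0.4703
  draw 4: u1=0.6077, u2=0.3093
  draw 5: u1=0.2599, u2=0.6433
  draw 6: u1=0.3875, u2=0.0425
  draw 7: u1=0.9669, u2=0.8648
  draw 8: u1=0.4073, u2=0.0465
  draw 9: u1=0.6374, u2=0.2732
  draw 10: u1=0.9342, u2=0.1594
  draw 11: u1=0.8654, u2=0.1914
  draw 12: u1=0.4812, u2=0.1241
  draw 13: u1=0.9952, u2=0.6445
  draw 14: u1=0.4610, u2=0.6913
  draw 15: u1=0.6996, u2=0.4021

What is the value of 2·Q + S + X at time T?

Value at T = 35

Check how each reaction changes W = 2·Q + S + X (weight of products minus weight of reactants):
R1: X -> S: (1·1) − (1·1) = 1 − 1 = 0
R2: Q + S -> 3 X: (1·3) − (2·1 + 1·1) = 3 − 3 = 0
R3: Q -> 2 S: (1·2) − (2·1) = 2 − 2 = 0
R4: S + X -> Q: (2·1) − (1·1 + 1·1) = 2 − 2 = 0
R5: Q -> 2 X: (1·2) − (2·1) = 2 − 2 = 0
Every reaction leaves W unchanged, so W is conserved and no simulation is needed: W(T) = W(0) = 2·9 + 8 + 9 = 35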